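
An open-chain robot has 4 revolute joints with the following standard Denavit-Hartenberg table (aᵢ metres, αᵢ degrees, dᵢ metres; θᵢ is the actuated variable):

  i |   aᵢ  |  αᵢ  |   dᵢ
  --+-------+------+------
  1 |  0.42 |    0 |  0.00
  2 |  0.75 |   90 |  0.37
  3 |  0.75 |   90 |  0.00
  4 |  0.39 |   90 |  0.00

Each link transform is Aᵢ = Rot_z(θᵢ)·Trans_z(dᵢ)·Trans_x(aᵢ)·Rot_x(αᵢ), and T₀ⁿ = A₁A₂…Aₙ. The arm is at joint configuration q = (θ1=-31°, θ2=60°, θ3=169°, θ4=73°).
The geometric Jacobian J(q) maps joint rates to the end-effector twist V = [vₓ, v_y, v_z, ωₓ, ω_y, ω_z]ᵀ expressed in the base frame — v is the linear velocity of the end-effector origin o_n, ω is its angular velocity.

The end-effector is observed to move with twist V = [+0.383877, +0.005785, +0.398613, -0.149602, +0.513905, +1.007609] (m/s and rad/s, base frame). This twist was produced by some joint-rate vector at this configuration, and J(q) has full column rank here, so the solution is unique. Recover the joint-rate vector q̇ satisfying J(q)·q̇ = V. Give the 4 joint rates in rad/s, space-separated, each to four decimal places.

o_n = [0.4550, -0.5901, 0.5349]
J₁: ẑ×o_n = [0.5901, 0.4550, -0.0000], ω = ẑ
J2: z=[0.0000, 0.0000, 1.0000] o=[0.3600, -0.2163, 0.0000] → [0.3738, 0.0950, -0.0000, 0.0000, 0.0000, 1.0000]
J3: z=[0.4848, -0.8746, 0.0000] o=[1.0160, 0.1473, 0.3700] → [-0.1442, -0.0799, -0.8482, 0.4848, -0.8746, 0.0000]
J4: z=[0.1669, 0.0925, 0.9816] o=[0.3721, -0.2096, 0.5131] → [0.3755, 0.0778, -0.0712, 0.1669, 0.0925, 0.9816]
q̇ = J⁺·V = [-0.3390, 0.7380, -0.5220, 0.6200]

-0.3390 0.7380 -0.5220 0.6200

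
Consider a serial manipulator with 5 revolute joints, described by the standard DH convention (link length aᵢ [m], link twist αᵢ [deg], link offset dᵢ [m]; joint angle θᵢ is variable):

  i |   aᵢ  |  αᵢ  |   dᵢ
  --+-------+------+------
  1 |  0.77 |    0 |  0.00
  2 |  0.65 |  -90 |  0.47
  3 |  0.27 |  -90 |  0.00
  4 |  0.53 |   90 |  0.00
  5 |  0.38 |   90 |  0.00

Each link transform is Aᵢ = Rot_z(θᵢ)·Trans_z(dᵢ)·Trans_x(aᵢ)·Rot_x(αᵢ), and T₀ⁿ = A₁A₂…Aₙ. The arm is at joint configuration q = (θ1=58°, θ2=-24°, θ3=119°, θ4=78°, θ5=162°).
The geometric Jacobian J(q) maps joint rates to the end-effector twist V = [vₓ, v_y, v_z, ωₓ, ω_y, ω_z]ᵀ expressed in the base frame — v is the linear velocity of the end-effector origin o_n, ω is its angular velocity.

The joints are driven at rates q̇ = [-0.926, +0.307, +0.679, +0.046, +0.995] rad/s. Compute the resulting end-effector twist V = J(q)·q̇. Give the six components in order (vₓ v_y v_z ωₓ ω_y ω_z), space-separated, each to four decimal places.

0.7507 -0.4417 0.0237 -0.9199 0.4481 -1.4479

o_n = [0.8314, 0.7396, 0.2601]
J₁: ẑ×o_n = [-0.7396, 0.8314, 0.0000], ω = ẑ
J2: z=[0.0000, 0.0000, 1.0000] o=[0.4080, 0.6530, 0.0000] → [-0.0866, 0.4233, 0.0000, 0.0000, 0.0000, 1.0000]
J3: z=[-0.5592, 0.8290, 0.0000] o=[0.9469, 1.0165, 0.4700] → [-0.1740, -0.1174, 0.2506, -0.5592, 0.8290, 0.0000]
J4: z=[-0.7251, -0.4891, 0.4848] o=[0.8384, 0.9433, 0.2339] → [0.0859, 0.0156, 0.1442, -0.7251, -0.4891, 0.4848]
J5: z=[-0.5094, -0.0928, -0.8555] o=[1.0840, 0.4836, 0.1375] → [0.2076, 0.2786, -0.1539, -0.5094, -0.0928, -0.8555]
V = J·q̇ = [0.7507, -0.4417, 0.0237, -0.9199, 0.4481, -1.4479]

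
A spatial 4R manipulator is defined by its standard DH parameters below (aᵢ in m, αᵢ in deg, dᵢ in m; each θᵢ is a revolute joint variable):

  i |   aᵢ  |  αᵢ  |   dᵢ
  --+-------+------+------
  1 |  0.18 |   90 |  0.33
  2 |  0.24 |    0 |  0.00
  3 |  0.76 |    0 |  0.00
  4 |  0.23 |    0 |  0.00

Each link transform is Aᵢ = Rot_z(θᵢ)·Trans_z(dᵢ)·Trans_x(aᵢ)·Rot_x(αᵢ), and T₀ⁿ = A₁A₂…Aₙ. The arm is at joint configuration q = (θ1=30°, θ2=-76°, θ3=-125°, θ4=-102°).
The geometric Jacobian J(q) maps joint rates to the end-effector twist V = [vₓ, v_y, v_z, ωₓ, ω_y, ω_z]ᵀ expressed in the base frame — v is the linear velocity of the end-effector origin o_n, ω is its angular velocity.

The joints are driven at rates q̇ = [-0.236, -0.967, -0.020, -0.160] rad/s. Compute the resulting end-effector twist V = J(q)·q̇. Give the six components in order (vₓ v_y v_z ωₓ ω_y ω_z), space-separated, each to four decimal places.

0.1885 0.2032 0.5005 -0.5735 0.9933 -0.2360

o_n = [-0.2998, -0.1731, 0.5624]
J₁: ẑ×o_n = [0.1731, -0.2998, 0.0000], ω = ẑ
J2: z=[0.5000, -0.8660, 0.0000] o=[0.1559, 0.0900, 0.3300] → [-0.2012, -0.1162, -0.5262, 0.5000, -0.8660, 0.0000]
J3: z=[0.5000, -0.8660, 0.0000] o=[0.2062, 0.1190, 0.0971] → [-0.4029, -0.2326, -0.5843, 0.5000, -0.8660, 0.0000]
J4: z=[0.5000, -0.8660, 0.0000] o=[-0.4083, -0.2357, 0.3695] → [-0.1671, -0.0964, 0.1253, 0.5000, -0.8660, 0.0000]
V = J·q̇ = [0.1885, 0.2032, 0.5005, -0.5735, 0.9933, -0.2360]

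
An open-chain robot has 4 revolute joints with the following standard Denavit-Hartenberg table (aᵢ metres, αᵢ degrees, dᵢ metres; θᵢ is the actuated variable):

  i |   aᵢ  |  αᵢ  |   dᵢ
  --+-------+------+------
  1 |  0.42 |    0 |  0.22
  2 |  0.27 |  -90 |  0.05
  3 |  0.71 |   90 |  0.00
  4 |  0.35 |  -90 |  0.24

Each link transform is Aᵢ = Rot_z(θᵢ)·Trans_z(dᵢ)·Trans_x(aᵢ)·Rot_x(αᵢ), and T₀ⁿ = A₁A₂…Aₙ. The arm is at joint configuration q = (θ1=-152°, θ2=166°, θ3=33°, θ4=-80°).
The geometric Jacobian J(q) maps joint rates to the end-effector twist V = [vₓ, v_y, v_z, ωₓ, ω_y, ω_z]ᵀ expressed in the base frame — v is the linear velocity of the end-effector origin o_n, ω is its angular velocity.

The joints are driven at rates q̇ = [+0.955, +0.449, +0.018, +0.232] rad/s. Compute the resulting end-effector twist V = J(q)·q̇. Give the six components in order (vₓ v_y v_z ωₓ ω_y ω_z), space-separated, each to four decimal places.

o_n = [0.7286, -0.2783, 0.0515]
J₁: ẑ×o_n = [0.2783, 0.7286, -0.0000], ω = ẑ
J2: z=[0.0000, 0.0000, 1.0000] o=[-0.3708, -0.1972, 0.2200] → [0.0811, 1.0994, -0.0000, 0.0000, 0.0000, 1.0000]
J3: z=[-0.2419, 0.9703, 0.0000] o=[-0.1089, -0.1319, 0.2700] → [-0.2120, -0.0529, -0.7771, -0.2419, 0.9703, 0.0000]
J4: z=[0.5285, 0.1318, 0.8387] o=[0.4689, 0.0122, -0.1167] → [0.2658, 0.1289, -0.1877, 0.5285, 0.1318, 0.8387]
V = J·q̇ = [0.3600, 1.2184, -0.0575, 0.1182, 0.0480, 1.5986]

0.3600 1.2184 -0.0575 0.1182 0.0480 1.5986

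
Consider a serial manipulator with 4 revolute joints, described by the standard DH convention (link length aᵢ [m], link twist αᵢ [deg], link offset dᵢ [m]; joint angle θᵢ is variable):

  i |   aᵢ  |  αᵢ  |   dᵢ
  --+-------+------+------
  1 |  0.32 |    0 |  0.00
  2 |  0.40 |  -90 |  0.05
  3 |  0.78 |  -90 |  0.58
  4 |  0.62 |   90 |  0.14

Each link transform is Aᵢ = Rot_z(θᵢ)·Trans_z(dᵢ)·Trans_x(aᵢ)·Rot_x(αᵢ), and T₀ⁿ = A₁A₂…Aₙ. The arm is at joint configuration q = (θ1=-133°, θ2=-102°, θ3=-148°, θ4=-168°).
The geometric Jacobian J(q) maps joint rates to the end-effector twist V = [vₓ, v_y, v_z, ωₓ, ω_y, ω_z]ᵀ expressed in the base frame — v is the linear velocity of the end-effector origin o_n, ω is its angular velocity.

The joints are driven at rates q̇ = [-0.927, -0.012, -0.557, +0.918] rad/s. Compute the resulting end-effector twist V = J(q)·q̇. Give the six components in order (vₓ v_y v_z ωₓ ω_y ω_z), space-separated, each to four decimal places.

-0.6784 0.4261 0.0221 0.1772 0.7180 -0.1605

o_n = [-0.9865, -0.3728, 0.2607]
J₁: ẑ×o_n = [0.3728, -0.9865, 0.0000], ω = ẑ
J2: z=[0.0000, 0.0000, 1.0000] o=[-0.2182, -0.2340, 0.0000] → [0.1387, -0.7683, 0.0000, 0.0000, 0.0000, 1.0000]
J3: z=[-0.8192, -0.5736, 0.0000] o=[-0.4477, 0.0936, 0.0500] → [-0.1208, 0.1726, 0.0730, -0.8192, -0.5736, 0.0000]
J4: z=[-0.3039, 0.4341, 0.8480] o=[-0.5434, -0.7809, 0.4633] → [-0.4341, -0.4374, 0.0683, -0.3039, 0.4341, 0.8480]
V = J·q̇ = [-0.6784, 0.4261, 0.0221, 0.1772, 0.7180, -0.1605]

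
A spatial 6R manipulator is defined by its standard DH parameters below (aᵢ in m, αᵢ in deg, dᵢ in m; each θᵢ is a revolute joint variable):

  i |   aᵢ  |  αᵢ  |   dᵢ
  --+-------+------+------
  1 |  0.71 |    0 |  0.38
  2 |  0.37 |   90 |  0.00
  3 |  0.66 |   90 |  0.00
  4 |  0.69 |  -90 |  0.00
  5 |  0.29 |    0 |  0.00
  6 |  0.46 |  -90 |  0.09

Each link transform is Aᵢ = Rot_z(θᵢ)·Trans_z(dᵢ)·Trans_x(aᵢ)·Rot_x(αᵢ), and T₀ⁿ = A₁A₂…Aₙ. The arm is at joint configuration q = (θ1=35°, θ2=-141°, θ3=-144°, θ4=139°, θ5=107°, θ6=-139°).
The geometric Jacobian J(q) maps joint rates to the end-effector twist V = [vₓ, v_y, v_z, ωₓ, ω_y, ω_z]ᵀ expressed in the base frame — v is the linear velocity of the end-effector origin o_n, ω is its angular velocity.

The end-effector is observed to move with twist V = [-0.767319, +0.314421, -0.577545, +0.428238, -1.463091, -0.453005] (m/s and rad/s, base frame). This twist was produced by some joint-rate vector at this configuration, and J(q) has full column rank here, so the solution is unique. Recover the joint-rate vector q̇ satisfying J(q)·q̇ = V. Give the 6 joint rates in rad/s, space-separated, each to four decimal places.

-0.2590 -0.1820 0.3760 -0.7670 0.7260 0.8520

o_n = [-0.1217, 0.0771, 0.4411]
J₁: ẑ×o_n = [-0.0771, -0.1217, 0.0000], ω = ẑ
J2: z=[0.0000, 0.0000, 1.0000] o=[0.5816, 0.4072, 0.3800] → [0.3302, -0.7033, 0.0000, 0.0000, 0.0000, 1.0000]
J3: z=[-0.9613, 0.2756, 0.0000] o=[0.4796, 0.0516, 0.3800] → [0.0169, 0.0588, 0.1413, -0.9613, 0.2756, 0.0000]
J4: z=[0.1620, 0.5650, 0.8090] o=[0.6268, 0.5648, -0.0079] → [0.6484, -0.6783, 0.3439, 0.1620, 0.5650, 0.8090]
J5: z=[0.5792, -0.7182, 0.3856] o=[0.0755, 0.2846, 0.2982] → [-0.0226, -0.1589, -0.2619, 0.5792, -0.7182, 0.3856]
J6: z=[0.5792, -0.7182, 0.3856] o=[0.0983, 0.1624, 0.0362] → [-0.2580, -0.3194, -0.2075, 0.5792, -0.7182, 0.3856]
q̇ = J⁺·V = [-0.2590, -0.1820, 0.3760, -0.7670, 0.7260, 0.8520]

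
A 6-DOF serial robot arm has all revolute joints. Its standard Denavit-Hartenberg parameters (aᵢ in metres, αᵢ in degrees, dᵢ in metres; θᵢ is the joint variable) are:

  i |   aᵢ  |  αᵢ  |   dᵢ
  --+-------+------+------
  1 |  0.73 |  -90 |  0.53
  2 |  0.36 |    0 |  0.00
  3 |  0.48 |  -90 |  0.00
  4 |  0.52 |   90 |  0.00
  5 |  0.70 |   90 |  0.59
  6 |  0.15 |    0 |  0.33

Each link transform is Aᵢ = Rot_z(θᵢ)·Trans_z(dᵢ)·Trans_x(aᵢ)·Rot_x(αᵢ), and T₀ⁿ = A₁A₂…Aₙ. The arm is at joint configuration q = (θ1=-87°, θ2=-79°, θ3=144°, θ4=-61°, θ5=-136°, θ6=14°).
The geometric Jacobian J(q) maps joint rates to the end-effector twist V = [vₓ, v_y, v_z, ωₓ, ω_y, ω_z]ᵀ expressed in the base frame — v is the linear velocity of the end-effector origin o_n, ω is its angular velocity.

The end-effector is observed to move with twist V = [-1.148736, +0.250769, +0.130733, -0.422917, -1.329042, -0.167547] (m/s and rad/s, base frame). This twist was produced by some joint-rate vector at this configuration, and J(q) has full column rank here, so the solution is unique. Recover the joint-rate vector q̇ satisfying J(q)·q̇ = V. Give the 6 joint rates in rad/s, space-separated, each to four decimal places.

o_n = [0.0794, -1.0194, 1.2322]
J₁: ẑ×o_n = [1.0194, 0.0794, -0.0000], ω = ẑ
J2: z=[0.9986, 0.0523, 0.0000] o=[0.0382, -0.7290, 0.5300] → [0.0368, -0.7012, -0.2922, 0.9986, 0.0523, 0.0000]
J3: z=[0.9986, 0.0523, 0.0000] o=[0.0418, -0.7976, 0.8834] → [0.0183, -0.3483, -0.2235, 0.9986, 0.0523, 0.0000]
J4: z=[-0.0474, 0.9051, -0.4226] o=[0.0524, -1.0002, 0.4484] → [0.7013, 0.0258, -0.0235, -0.0474, 0.9051, -0.4226]
J5: z=[0.4648, 0.3945, 0.7927] o=[0.5122, -1.0828, 0.2199] → [0.3492, -0.8136, 0.2002, 0.4648, 0.3945, 0.7927]
J6: z=[-0.6483, 0.7614, 0.0012] o=[0.3643, -1.2101, 1.1143] → [0.0895, 0.0761, 0.0932, -0.6483, 0.7614, 0.0012]
q̇ = J⁺·V = [-0.4530, 0.0150, -0.8640, -0.8330, -0.0830, -0.6540]

-0.4530 0.0150 -0.8640 -0.8330 -0.0830 -0.6540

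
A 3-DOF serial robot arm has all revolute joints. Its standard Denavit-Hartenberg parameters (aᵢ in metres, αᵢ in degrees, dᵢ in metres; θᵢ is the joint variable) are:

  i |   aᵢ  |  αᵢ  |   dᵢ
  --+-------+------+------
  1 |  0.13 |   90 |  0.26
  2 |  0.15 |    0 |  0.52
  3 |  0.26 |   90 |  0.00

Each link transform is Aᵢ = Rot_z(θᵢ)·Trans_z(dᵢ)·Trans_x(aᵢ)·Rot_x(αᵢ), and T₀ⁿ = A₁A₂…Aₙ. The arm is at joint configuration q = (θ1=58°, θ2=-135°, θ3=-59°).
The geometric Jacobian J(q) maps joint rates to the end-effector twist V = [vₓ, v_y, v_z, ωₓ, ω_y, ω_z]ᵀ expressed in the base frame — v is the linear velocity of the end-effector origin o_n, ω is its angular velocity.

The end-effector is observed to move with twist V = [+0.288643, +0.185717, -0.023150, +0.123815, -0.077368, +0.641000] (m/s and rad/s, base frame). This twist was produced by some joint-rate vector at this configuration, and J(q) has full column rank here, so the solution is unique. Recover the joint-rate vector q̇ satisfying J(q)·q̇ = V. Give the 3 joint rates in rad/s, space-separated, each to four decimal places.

o_n = [0.3200, -0.4692, 0.2168]
J₁: ẑ×o_n = [0.4692, 0.3200, -0.0000], ω = ẑ
J2: z=[0.8480, -0.5299, 0.0000] o=[0.0689, 0.1102, 0.2600] → [0.0229, 0.0366, -0.3583, 0.8480, -0.5299, 0.0000]
J3: z=[0.8480, -0.5299, 0.0000] o=[0.4537, -0.2553, 0.1539] → [-0.0333, -0.0533, -0.2523, 0.8480, -0.5299, 0.0000]
q̇ = J⁺·V = [0.6410, -0.1290, 0.2750]

0.6410 -0.1290 0.2750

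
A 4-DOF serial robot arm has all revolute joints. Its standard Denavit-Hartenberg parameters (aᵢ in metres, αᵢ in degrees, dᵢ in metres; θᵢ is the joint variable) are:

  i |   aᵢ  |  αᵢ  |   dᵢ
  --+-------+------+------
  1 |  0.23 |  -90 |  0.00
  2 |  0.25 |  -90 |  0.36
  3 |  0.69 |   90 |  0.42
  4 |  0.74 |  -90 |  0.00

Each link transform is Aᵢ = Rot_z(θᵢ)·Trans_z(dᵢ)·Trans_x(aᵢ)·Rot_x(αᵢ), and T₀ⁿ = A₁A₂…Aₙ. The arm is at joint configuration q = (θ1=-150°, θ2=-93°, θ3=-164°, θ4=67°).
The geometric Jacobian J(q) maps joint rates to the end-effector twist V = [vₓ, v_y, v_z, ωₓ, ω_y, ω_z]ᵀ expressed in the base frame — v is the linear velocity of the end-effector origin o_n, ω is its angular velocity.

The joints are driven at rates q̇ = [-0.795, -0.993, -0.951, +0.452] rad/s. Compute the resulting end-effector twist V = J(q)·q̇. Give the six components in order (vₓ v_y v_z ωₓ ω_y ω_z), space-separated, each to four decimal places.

-2.1219 1.1603 1.1740 0.1031 1.7078 -0.9692

o_n = [-0.8679, -1.2284, -0.6326]
J₁: ẑ×o_n = [1.2284, -0.8679, 0.0000], ω = ẑ
J2: z=[0.5000, -0.8660, 0.0000] o=[-0.1992, -0.1150, 0.0000] → [0.5479, 0.3163, -1.1358, 0.5000, -0.8660, 0.0000]
J3: z=[-0.8648, -0.4993, 0.0523] o=[-0.0079, -0.4202, 0.2497] → [0.4828, -0.8081, 0.2695, -0.8648, -0.4993, 0.0523]
J4: z=[-0.4931, 0.8253, -0.2753] o=[-0.3061, -0.8120, -0.3907] → [-0.3143, 0.0354, 0.6690, -0.4931, 0.8253, -0.2753]
V = J·q̇ = [-2.1219, 1.1603, 1.1740, 0.1031, 1.7078, -0.9692]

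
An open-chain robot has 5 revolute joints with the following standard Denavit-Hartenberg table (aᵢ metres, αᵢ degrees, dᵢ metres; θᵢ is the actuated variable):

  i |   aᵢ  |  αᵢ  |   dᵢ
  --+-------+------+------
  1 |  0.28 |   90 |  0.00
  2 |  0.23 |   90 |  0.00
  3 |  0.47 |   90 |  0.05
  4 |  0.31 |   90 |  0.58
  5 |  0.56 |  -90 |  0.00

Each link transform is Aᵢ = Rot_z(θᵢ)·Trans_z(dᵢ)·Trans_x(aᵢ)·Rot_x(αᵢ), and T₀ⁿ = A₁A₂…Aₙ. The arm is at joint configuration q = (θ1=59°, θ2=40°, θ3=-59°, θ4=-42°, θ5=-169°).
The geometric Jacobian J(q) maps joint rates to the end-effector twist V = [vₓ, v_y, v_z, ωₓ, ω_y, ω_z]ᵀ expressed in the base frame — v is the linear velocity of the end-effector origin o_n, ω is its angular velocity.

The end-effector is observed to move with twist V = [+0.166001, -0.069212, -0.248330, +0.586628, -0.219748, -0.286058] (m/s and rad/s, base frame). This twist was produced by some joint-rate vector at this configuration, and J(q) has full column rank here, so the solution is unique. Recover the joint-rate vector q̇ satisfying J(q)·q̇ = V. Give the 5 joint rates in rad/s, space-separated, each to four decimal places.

o_n = [-0.2194, 0.5937, -0.1774]
J₁: ẑ×o_n = [-0.5937, -0.2194, 0.0000], ω = ẑ
J2: z=[0.8572, -0.5150, 0.0000] o=[0.1442, 0.2400, 0.0000] → [0.0914, 0.1521, 0.1159, 0.8572, -0.5150, 0.0000]
J3: z=[0.3311, 0.5510, -0.7660] o=[0.2350, 0.3910, 0.1478] → [-0.0239, 0.4557, 0.3174, 0.3311, 0.5510, -0.7660]
J4: z=[-0.7797, -0.2976, -0.5510] o=[0.0017, 0.7850, 0.2651] → [0.0263, -0.2232, 0.0834, -0.7797, -0.2976, -0.5510]
J5: z=[0.1096, -0.9312, 0.3478] o=[-0.6416, 0.6778, 0.1807] → [0.3627, 0.1861, 0.3839, 0.1096, -0.9312, 0.3478]
q̇ = J⁺·V = [-0.4520, 0.9250, -0.4590, -0.0070, -0.5450]

-0.4520 0.9250 -0.4590 -0.0070 -0.5450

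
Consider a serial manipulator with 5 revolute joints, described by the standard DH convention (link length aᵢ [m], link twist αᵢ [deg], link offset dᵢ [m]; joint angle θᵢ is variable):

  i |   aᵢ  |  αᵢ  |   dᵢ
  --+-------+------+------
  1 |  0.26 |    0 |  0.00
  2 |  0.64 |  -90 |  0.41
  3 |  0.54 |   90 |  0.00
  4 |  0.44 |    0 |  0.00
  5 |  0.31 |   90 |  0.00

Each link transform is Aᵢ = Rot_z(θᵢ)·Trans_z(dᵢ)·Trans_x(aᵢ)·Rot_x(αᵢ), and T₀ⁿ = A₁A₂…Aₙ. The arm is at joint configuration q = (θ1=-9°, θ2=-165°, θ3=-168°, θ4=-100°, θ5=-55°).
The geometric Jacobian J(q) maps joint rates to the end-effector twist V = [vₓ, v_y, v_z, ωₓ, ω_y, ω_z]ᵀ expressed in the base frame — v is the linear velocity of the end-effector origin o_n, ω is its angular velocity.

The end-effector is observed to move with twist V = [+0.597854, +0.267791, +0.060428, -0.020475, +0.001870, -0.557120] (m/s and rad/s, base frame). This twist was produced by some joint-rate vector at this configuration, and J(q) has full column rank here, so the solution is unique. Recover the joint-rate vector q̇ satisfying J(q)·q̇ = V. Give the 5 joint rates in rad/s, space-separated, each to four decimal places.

-0.4930 -0.1590 -0.0040 0.7080 -0.8050

o_n = [-0.2610, 0.4723, 0.4480]
J₁: ẑ×o_n = [-0.4723, -0.2610, 0.0000], ω = ẑ
J2: z=[0.0000, 0.0000, 1.0000] o=[0.2568, -0.0407, 0.0000] → [-0.5130, -0.5178, 0.0000, 0.0000, 0.0000, 1.0000]
J3: z=[0.1045, -0.9945, 0.0000] o=[-0.3797, -0.1076, 0.4100] → [-0.0378, -0.0040, 0.1786, 0.1045, -0.9945, 0.0000]
J4: z=[0.2068, 0.0217, -0.9781] o=[0.1456, -0.0524, 0.5223] → [0.5116, 0.4131, 0.1173, 0.2068, 0.0217, -0.9781]
J5: z=[0.2068, 0.0217, -0.9781] o=[0.0260, 0.3708, 0.5064] → [0.0981, 0.2928, 0.0272, 0.2068, 0.0217, -0.9781]
q̇ = J⁺·V = [-0.4930, -0.1590, -0.0040, 0.7080, -0.8050]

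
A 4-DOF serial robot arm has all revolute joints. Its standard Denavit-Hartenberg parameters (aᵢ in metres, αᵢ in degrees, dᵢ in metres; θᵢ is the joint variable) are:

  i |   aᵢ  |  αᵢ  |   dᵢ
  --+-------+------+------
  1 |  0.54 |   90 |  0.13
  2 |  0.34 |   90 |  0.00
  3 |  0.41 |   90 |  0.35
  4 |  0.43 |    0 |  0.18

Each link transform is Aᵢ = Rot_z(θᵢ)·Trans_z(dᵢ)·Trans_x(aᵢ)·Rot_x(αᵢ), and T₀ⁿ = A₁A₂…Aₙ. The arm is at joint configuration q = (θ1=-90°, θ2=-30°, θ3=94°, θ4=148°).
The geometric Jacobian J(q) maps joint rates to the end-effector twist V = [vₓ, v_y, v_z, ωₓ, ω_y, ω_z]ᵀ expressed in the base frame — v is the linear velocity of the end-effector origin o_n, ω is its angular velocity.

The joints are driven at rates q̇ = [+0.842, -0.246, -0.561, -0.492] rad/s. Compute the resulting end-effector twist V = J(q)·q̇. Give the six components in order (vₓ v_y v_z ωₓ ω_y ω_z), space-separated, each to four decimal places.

0.5751 0.2064 -0.2066 0.2803 0.1445 1.5732

o_n = [-0.0578, -0.6983, -0.6286]
J₁: ẑ×o_n = [0.6983, -0.0578, 0.0000], ω = ẑ
J2: z=[-1.0000, -0.0000, 0.0000] o=[0.0000, -0.5400, 0.1300] → [0.0000, -0.7586, 0.1583, -1.0000, -0.0000, 0.0000]
J3: z=[-0.0000, 0.5000, -0.8660] o=[0.0000, -0.8344, -0.0400] → [-0.1764, 0.0500, 0.0289, -0.0000, 0.5000, -0.8660]
J4: z=[-0.0698, -0.8639, -0.4988] o=[-0.4090, -0.6347, -0.3288] → [0.2273, -0.1961, 0.3079, -0.0698, -0.8639, -0.4988]
V = J·q̇ = [0.5751, 0.2064, -0.2066, 0.2803, 0.1445, 1.5732]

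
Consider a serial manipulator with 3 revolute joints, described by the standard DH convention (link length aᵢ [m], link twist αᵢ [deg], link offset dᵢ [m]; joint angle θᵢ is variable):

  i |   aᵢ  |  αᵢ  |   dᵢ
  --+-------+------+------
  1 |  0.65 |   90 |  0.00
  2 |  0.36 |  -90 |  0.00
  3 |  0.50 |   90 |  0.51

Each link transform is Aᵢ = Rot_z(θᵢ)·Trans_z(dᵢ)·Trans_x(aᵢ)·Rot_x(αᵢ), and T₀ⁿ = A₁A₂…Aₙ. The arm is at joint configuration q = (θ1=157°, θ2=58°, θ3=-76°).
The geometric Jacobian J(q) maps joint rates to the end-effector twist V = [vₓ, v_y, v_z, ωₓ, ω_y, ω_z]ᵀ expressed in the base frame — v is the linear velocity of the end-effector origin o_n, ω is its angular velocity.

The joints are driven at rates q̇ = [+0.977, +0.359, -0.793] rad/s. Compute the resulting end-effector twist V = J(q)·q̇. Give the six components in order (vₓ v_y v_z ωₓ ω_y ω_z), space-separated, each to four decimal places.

o_n = [-0.2453, 0.6311, 0.6781]
J₁: ẑ×o_n = [-0.6311, -0.2453, 0.0000], ω = ẑ
J2: z=[0.3907, 0.9205, 0.0000] o=[-0.5983, 0.2540, 0.0000] → [0.6242, -0.2650, -0.1776, 0.3907, 0.9205, 0.0000]
J3: z=[0.7806, -0.3314, 0.5299] o=[-0.7739, 0.3285, 0.3053] → [-0.2839, -0.0109, 0.4114, 0.7806, -0.3314, 0.5299]
V = J·q̇ = [-0.1674, -0.3261, -0.3900, -0.4788, 0.5932, 0.5568]

-0.1674 -0.3261 -0.3900 -0.4788 0.5932 0.5568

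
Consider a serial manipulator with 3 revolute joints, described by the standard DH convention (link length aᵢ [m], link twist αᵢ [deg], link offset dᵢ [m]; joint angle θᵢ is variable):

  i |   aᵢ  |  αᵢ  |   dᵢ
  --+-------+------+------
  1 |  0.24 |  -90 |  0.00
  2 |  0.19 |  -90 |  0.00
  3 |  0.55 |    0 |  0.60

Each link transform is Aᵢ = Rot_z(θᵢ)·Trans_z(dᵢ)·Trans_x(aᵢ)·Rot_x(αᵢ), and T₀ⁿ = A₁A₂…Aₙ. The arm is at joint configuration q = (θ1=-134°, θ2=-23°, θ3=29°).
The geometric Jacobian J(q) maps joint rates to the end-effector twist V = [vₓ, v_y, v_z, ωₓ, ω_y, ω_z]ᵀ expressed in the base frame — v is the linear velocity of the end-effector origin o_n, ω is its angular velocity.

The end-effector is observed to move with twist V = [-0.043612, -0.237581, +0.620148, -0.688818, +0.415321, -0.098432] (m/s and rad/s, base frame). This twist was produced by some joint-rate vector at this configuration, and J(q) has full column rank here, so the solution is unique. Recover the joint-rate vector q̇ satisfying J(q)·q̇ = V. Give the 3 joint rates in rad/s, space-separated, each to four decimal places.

0.3250 -0.7840 0.4600

o_n = [-0.9505, -0.6004, -0.2901]
J₁: ẑ×o_n = [0.6004, -0.9505, 0.0000], ω = ẑ
J2: z=[0.7193, -0.6947, 0.0000] o=[-0.1667, -0.1726, 0.0000] → [0.2015, 0.2087, -0.8521, 0.7193, -0.6947, 0.0000]
J3: z=[-0.2714, -0.2811, -0.9205] o=[-0.2882, -0.2985, 0.0742] → [-0.1755, 0.5107, -0.1042, -0.2714, -0.2811, -0.9205]
q̇ = J⁺·V = [0.3250, -0.7840, 0.4600]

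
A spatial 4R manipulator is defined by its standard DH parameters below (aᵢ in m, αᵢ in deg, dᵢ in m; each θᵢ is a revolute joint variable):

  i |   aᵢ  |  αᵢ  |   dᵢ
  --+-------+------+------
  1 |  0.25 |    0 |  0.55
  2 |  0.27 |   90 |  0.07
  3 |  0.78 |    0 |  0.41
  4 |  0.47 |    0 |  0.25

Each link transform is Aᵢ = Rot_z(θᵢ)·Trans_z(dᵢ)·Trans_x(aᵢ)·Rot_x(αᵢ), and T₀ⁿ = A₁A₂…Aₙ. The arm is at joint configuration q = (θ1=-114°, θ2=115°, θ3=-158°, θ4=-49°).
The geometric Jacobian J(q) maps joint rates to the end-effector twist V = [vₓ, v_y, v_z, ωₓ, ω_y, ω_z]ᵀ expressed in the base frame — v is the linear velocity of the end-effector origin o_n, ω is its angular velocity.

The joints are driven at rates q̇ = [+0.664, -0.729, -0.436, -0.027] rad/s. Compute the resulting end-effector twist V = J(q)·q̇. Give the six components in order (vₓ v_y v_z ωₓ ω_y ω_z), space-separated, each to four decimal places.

o_n = [-0.9620, -0.9035, 0.5412]
J₁: ẑ×o_n = [0.9035, -0.9620, 0.0000], ω = ẑ
J2: z=[0.0000, 0.0000, 1.0000] o=[-0.1017, -0.2284, 0.5500] → [0.6751, -0.8603, 0.0000, 0.0000, 0.0000, 1.0000]
J3: z=[0.0175, -0.9998, 0.0000] o=[0.1683, -0.2237, 0.6200] → [0.0788, 0.0014, -1.1420, 0.0175, -0.9998, 0.0000]
J4: z=[0.0175, -0.9998, 0.0000] o=[-0.5477, -0.6462, 0.3278] → [-0.2133, -0.0037, -0.4188, 0.0175, -0.9998, 0.0000]
V = J·q̇ = [0.0792, -0.0121, 0.5092, -0.0081, 0.4629, -0.0650]

0.0792 -0.0121 0.5092 -0.0081 0.4629 -0.0650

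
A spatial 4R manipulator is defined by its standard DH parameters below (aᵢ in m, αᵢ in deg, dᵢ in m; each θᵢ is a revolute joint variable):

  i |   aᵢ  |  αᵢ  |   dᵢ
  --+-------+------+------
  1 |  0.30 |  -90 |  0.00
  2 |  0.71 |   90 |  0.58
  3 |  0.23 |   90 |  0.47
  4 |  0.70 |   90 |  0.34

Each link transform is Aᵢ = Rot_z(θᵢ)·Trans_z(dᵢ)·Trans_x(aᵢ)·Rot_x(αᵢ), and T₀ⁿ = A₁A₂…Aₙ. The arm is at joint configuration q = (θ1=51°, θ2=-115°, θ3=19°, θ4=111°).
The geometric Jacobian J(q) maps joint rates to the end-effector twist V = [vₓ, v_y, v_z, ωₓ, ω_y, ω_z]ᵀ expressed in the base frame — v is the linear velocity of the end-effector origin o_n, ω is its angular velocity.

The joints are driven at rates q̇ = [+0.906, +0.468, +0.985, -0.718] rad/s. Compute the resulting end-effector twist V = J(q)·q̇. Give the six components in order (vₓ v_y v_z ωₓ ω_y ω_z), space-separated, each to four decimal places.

o_n = [-0.8607, -0.6628, 0.2511]
J₁: ẑ×o_n = [0.6628, -0.8607, 0.0000], ω = ẑ
J2: z=[-0.7771, 0.6293, 0.0000] o=[0.1888, 0.2331, 0.0000] → [0.1580, 0.1952, 1.3567, -0.7771, 0.6293, 0.0000]
J3: z=[-0.5704, -0.7043, -0.4226] o=[-0.4508, 0.3650, 0.6435] → [-0.1580, -0.0506, 0.2975, -0.5704, -0.7043, -0.4226]
J4: z=[0.6482, -0.7020, 0.2951] o=[-0.8349, 0.0096, 0.6419] → [0.4728, 0.2457, -0.4540, 0.6482, -0.7020, 0.2951]
V = J·q̇ = [0.1794, -0.9147, 1.2540, -1.3909, 0.1048, 0.2779]

0.1794 -0.9147 1.2540 -1.3909 0.1048 0.2779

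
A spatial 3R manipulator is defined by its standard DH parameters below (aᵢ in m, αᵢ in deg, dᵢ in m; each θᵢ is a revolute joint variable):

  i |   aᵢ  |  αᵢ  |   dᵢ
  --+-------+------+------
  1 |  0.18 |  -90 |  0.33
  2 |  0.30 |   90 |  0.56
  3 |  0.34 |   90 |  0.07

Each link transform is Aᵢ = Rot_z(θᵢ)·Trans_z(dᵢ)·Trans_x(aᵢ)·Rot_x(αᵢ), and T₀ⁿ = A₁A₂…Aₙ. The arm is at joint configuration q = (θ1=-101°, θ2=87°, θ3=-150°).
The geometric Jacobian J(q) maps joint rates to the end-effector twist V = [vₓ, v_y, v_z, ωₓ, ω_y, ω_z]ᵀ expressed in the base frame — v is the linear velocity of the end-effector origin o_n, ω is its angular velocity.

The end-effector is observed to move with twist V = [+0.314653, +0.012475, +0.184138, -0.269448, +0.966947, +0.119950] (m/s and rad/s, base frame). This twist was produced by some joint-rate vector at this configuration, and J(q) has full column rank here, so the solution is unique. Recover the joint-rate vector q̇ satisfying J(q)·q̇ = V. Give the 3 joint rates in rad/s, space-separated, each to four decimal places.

o_n = [0.3351, -0.3200, 0.3281]
J₁: ẑ×o_n = [0.3200, 0.3351, -0.0000], ω = ẑ
J2: z=[0.9816, -0.1908, 0.0000] o=[-0.0343, -0.1767, 0.3300] → [0.0004, 0.0018, -0.0702, 0.9816, -0.1908, 0.0000]
J3: z=[-0.1905, -0.9803, 0.0523] o=[0.5124, -0.2990, 0.0304] → [-0.2907, 0.0474, -0.1698, -0.1905, -0.9803, 0.0523]
q̇ = J⁺·V = [0.1670, -0.4490, -0.8990]

0.1670 -0.4490 -0.8990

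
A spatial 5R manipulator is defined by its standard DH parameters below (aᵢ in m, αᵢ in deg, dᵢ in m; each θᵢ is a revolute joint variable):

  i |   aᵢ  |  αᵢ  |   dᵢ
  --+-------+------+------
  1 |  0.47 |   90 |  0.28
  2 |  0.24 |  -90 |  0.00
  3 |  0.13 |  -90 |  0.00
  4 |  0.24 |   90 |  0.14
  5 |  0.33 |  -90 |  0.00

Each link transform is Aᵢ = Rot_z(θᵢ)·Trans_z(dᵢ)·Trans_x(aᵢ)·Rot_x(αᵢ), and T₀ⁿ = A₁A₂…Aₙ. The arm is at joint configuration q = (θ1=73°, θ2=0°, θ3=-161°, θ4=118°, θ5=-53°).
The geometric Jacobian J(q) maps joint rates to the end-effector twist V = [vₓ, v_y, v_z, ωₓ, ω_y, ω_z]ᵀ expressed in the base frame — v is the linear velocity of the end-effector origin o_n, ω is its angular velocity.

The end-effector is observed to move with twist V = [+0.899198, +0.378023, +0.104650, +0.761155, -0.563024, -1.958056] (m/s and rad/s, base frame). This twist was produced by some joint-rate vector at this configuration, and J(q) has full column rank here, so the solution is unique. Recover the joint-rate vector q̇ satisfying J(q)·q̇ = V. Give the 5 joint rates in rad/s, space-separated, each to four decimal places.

o_n = [0.0815, 0.7505, -0.1073]
J₁: ẑ×o_n = [-0.7505, 0.0815, 0.0000], ω = ẑ
J2: z=[0.9563, -0.2924, 0.0000] o=[0.1374, 0.4495, 0.2800] → [0.1132, 0.3703, 0.2716, 0.9563, -0.2924, 0.0000]
J3: z=[-0.0000, 0.0000, 1.0000] o=[0.2076, 0.6790, 0.2800] → [-0.0716, -0.1261, -0.0000, -0.0000, 0.0000, 1.0000]
J4: z=[0.9994, 0.0349, 0.0000] o=[0.2121, 0.5491, 0.2800] → [-0.0135, 0.3870, 0.2059, 0.9994, 0.0349, 0.0000]
J5: z=[0.0308, -0.8824, -0.4695] o=[0.3481, 0.6665, 0.0681] → [0.1942, 0.1306, -0.2327, 0.0308, -0.8824, -0.4695]
q̇ = J⁺·V = [-0.9100, 0.6600, -0.8490, 0.1170, 0.4240]

-0.9100 0.6600 -0.8490 0.1170 0.4240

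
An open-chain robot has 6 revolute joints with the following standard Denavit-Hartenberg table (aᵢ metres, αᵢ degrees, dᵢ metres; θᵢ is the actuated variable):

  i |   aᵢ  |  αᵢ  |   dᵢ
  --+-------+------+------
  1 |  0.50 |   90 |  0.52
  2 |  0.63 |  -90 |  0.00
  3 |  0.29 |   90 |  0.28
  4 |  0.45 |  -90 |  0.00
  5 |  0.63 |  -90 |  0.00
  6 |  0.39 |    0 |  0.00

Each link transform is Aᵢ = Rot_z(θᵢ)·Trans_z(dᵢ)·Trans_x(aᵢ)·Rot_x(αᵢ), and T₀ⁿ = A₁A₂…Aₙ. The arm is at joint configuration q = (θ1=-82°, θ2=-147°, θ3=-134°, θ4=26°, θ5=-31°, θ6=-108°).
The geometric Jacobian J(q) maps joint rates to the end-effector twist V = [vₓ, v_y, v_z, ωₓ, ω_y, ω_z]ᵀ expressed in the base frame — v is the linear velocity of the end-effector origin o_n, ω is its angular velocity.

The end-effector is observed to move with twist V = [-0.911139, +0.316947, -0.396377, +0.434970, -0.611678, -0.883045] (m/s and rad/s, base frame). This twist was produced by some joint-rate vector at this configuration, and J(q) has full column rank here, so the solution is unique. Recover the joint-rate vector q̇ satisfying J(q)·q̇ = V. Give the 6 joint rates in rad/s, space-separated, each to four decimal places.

o_n = [-0.3090, -1.2696, -0.2110]
J₁: ẑ×o_n = [1.2696, -0.3090, 0.0000], ω = ẑ
J2: z=[-0.9903, -0.1392, 0.0000] o=[0.0696, -0.4951, 0.5200] → [0.1017, -0.7239, 0.7142, -0.9903, -0.1392, 0.0000]
J3: z=[0.0758, -0.5393, -0.8387] o=[-0.0039, 0.0281, 0.1769] → [-0.8791, 0.2852, -0.2629, 0.0758, -0.5393, -0.8387]
J4: z=[0.7719, -0.5007, 0.3918] o=[-0.1658, -0.3193, 0.0518] → [0.5039, 0.1467, -0.8052, 0.7719, -0.5007, 0.3918]
J5: z=[0.3449, -0.1880, -0.9196] o=[-0.4062, -0.6995, 0.0393] → [-0.4772, -0.0030, -0.1783, 0.3449, -0.1880, -0.9196]
J6: z=[-0.9367, -0.0060, -0.3500] o=[-0.4442, -1.3183, 0.1516] → [0.0192, -0.3869, -0.0448, -0.9367, -0.0060, -0.3500]
q̇ = J⁺·V = [-0.2880, 0.1330, 0.7100, 0.3410, 0.2160, -0.1870]

-0.2880 0.1330 0.7100 0.3410 0.2160 -0.1870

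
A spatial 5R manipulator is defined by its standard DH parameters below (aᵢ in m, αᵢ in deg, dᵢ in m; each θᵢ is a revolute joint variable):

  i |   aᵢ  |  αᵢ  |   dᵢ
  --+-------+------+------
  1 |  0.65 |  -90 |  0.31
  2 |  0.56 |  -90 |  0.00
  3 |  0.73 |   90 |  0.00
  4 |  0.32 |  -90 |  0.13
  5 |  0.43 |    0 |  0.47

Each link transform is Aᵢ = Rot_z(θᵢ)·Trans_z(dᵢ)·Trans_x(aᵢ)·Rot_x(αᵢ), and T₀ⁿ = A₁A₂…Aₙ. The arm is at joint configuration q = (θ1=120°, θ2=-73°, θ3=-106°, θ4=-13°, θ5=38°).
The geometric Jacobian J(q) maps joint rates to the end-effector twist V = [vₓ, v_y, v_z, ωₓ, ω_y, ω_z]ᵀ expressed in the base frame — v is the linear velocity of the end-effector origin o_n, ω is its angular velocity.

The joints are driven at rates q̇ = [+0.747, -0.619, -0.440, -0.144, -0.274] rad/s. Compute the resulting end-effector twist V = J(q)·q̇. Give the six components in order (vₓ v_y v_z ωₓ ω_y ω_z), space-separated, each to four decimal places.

o_n = [-1.7767, 0.1621, 0.4893]
J₁: ẑ×o_n = [-0.1621, -1.7767, 0.0000], ω = ẑ
J2: z=[-0.8660, -0.5000, 0.0000] o=[-0.3250, 0.5629, 0.3100] → [-0.0897, 0.1553, -0.3787, -0.8660, -0.5000, 0.0000]
J3: z=[-0.4782, 0.8282, -0.2924] o=[-0.4069, 0.7047, 0.8455] → [-0.4537, 0.2302, 1.3939, -0.4782, 0.8282, -0.2924]
J4: z=[0.3792, -0.1056, -0.9193] o=[-0.9852, 0.3029, 0.6531] → [-0.1121, 0.7897, -0.1370, 0.3792, -0.1056, -0.9193]
J5: z=[-0.6441, 0.6831, -0.3442] o=[-1.1484, 0.0579, 0.4725] → [0.0474, 0.2271, 0.3621, -0.6441, 0.6831, -0.3442]
V = J·q̇ = [0.1372, -1.7005, -0.4584, 0.8683, -0.2269, 1.1023]

0.1372 -1.7005 -0.4584 0.8683 -0.2269 1.1023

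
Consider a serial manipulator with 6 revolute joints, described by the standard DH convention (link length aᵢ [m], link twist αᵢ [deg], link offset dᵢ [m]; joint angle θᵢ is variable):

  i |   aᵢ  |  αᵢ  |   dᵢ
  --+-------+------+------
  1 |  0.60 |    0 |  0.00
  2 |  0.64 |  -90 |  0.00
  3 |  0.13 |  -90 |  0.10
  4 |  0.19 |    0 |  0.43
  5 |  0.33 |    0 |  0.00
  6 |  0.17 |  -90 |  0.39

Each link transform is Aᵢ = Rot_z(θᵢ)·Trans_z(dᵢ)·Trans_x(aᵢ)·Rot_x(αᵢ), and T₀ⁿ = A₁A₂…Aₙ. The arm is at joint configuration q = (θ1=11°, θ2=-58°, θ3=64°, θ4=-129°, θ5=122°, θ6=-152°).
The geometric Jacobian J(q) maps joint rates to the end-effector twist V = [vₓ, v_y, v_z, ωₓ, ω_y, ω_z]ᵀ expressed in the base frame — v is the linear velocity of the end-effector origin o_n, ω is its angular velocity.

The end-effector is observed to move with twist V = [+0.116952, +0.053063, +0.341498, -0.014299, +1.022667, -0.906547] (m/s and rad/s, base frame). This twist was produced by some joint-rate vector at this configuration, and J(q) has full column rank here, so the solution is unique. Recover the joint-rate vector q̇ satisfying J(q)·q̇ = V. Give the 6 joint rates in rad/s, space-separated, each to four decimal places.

o_n = [0.8315, 0.3658, -0.5206]
J₁: ẑ×o_n = [-0.3658, 0.8315, 0.0000], ω = ẑ
J2: z=[0.0000, 0.0000, 1.0000] o=[0.5890, 0.1145, 0.0000] → [-0.2514, 0.2425, 0.0000, 0.0000, 0.0000, 1.0000]
J3: z=[0.7314, 0.6820, 0.0000] o=[1.0255, -0.3536, 0.0000] → [-0.3550, 0.3807, 0.6584, 0.7314, 0.6820, 0.0000]
J4: z=[-0.6130, 0.6573, -0.4384] o=[1.1375, -0.3271, -0.1168] → [0.0384, -0.1134, -0.2236, -0.6130, 0.6573, -0.4384]
J5: z=[-0.6130, 0.6573, -0.4384] o=[0.9461, 0.0946, -0.1979] → [-0.0932, -0.1476, -0.0909, -0.6130, 0.6573, -0.4384]
J6: z=[-0.6130, 0.6573, -0.4384] o=[1.0735, 0.0170, -0.4923] → [0.1343, 0.0887, -0.0548, -0.6130, 0.6573, -0.4384]
q̇ = J⁺·V = [-0.3090, -0.2280, 0.6870, 0.5010, -0.5510, 0.8930]

-0.3090 -0.2280 0.6870 0.5010 -0.5510 0.8930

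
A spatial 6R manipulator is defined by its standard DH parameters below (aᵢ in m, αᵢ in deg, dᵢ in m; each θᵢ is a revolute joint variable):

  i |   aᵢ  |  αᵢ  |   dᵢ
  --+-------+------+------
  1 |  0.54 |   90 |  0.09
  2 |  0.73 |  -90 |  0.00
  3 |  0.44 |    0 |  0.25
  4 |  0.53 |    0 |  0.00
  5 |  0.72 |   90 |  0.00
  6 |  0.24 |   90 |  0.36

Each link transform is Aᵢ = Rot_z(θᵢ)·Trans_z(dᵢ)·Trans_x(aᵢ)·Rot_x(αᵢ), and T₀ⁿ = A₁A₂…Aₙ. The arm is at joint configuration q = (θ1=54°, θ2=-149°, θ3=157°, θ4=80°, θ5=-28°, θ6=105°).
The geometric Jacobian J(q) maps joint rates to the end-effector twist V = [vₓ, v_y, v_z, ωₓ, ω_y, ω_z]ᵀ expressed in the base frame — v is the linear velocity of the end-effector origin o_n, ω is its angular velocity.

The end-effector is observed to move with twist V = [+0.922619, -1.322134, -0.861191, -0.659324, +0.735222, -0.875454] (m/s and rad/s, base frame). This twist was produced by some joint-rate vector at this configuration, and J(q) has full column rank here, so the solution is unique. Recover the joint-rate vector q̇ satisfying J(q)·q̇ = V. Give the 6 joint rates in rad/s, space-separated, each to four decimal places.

o_n = [1.0466, 0.9699, 0.0445]
J₁: ẑ×o_n = [-0.9699, 1.0466, 0.0000], ω = ẑ
J2: z=[0.8090, -0.5878, 0.0000] o=[0.3174, 0.4369, 0.0900] → [0.0267, 0.0368, 0.8598, 0.8090, -0.5878, 0.0000]
J3: z=[0.3027, 0.4167, -0.8572] o=[-0.0504, -0.0694, -0.2860] → [1.0285, -1.0404, -0.1425, 0.3027, 0.4167, -0.8572]
J4: z=[0.3027, 0.4167, -0.8572] o=[0.0903, 0.4167, -0.2917] → [0.6142, -0.9215, -0.2310, 0.3027, 0.4167, -0.8572]
J5: z=[0.3027, 0.4167, -0.8572] o=[0.5953, 0.3556, -0.1430] → [0.6046, -0.4436, -0.0021, 0.3027, 0.4167, -0.8572]
J6: z=[-0.4633, 0.8503, 0.2497] o=[1.1950, 0.5872, 0.1813] → [-0.2119, -0.1004, -0.0512, -0.4633, 0.8503, 0.2497]
q̇ = J⁺·V = [-0.6990, -0.8090, 0.3390, 0.4730, -0.5540, 0.1790]

-0.6990 -0.8090 0.3390 0.4730 -0.5540 0.1790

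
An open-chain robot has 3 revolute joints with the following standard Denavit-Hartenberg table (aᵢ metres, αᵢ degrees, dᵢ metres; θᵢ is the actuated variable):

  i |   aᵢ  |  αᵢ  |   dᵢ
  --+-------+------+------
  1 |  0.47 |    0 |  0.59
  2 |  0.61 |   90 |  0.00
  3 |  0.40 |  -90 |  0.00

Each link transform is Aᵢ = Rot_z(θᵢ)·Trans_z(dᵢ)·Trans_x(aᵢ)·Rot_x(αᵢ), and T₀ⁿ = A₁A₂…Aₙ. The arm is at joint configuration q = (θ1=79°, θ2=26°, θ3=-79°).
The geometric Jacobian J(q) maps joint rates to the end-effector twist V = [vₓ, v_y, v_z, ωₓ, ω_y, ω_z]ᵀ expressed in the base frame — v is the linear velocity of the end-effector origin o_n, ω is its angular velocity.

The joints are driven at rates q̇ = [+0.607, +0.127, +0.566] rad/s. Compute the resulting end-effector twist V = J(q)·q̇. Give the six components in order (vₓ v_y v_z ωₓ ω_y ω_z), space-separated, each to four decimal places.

-0.8242 0.1387 0.0432 0.5467 0.1465 0.7340

o_n = [-0.0880, 1.1243, 0.1973]
J₁: ẑ×o_n = [-1.1243, -0.0880, 0.0000], ω = ẑ
J2: z=[0.0000, 0.0000, 1.0000] o=[0.0897, 0.4614, 0.5900] → [-0.6629, -0.1776, 0.0000, 0.0000, 0.0000, 1.0000]
J3: z=[0.9659, 0.2588, 0.0000] o=[-0.0682, 1.0506, 0.5900] → [-0.1016, 0.3793, 0.0763, 0.9659, 0.2588, 0.0000]
V = J·q̇ = [-0.8242, 0.1387, 0.0432, 0.5467, 0.1465, 0.7340]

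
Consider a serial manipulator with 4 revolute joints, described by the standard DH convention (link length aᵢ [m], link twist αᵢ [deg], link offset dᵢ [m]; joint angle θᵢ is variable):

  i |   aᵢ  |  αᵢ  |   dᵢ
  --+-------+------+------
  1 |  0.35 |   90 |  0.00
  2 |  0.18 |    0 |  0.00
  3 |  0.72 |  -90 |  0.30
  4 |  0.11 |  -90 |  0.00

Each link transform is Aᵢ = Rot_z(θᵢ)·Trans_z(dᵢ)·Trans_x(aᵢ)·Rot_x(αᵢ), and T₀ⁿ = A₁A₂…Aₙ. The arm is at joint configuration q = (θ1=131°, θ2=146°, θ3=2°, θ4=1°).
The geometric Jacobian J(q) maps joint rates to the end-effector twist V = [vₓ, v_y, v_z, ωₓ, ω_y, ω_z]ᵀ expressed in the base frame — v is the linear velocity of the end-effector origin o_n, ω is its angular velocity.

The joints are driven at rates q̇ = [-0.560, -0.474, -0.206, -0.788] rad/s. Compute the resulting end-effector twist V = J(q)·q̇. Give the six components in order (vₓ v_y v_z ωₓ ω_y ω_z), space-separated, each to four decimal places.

-0.2644 0.0068 0.5502 -0.7872 -0.1310 0.1083

o_n = [0.5550, -0.1841, 0.5405]
J₁: ẑ×o_n = [0.1841, 0.5550, -0.0000], ω = ẑ
J2: z=[0.7547, 0.6561, 0.0000] o=[-0.2296, 0.2641, 0.0000] → [0.3546, -0.4079, -0.8531, 0.7547, 0.6561, 0.0000]
J3: z=[0.7547, 0.6561, 0.0000] o=[-0.1317, 0.1515, 0.1007] → [0.2886, -0.3319, -0.7039, 0.7547, 0.6561, 0.0000]
J4: z=[0.3477, -0.3999, -0.8480] o=[0.4953, -0.1125, 0.4822] → [-0.0841, -0.0709, -0.0010, 0.3477, -0.3999, -0.8480]
V = J·q̇ = [-0.2644, 0.0068, 0.5502, -0.7872, -0.1310, 0.1083]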